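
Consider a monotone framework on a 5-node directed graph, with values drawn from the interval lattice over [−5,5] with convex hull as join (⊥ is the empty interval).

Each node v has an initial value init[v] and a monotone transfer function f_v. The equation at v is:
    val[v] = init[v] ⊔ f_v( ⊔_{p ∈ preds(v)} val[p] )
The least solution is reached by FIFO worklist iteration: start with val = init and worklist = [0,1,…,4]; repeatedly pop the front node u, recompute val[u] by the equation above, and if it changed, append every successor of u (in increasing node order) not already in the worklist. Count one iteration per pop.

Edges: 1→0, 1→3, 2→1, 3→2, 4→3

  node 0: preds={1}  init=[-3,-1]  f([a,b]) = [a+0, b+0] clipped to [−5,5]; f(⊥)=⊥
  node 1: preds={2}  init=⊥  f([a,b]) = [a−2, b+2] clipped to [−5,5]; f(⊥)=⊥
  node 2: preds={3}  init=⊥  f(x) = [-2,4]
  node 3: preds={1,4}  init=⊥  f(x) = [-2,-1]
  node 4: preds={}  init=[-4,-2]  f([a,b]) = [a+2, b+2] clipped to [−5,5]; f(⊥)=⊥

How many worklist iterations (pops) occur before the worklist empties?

Trace (9 dequeues):
  [1] u=0 | in ⊥ | out [-3,-1] | ==
  [2] u=1 | in ⊥ | out ⊥ | ==
  [3] u=2 | in ⊥ | out [-2,4] | prev ⊥ | push {1}
  [4] u=3 | in [-4,-2] | out [-2,-1] | prev ⊥ | push {2}
  [5] u=4 | in ⊥ | out [-4,-2] | ==
  [6] u=1 | in [-2,4] | out [-4,5] | prev ⊥ | push {0,3}
  [7] u=2 | in [-2,-1] | out [-2,4] | ==
  [8] u=0 | in [-4,5] | out [-4,5] | prev [-3,-1] | push {}
  [9] u=3 | in [-4,5] | out [-2,-1] | ==

Converged values:
  [0] [-4,5]
  [1] [-4,5]
  [2] [-2,4]
  [3] [-2,-1]
  [4] [-4,-2]

9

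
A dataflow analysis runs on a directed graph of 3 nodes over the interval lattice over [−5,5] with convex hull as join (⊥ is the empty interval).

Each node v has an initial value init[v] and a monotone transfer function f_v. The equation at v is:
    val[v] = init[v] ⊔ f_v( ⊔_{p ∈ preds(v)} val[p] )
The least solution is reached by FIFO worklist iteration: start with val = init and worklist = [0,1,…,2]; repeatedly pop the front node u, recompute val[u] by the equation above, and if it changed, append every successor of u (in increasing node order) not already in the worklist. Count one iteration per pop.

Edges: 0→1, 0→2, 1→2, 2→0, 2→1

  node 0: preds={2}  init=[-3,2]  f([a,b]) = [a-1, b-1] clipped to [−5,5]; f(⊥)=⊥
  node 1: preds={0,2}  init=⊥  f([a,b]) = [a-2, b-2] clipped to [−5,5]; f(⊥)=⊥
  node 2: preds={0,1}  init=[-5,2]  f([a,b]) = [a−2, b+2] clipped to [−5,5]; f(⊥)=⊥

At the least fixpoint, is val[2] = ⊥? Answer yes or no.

no

Trace (9 dequeues):
  [1] u=0 | in [-5,2] | out [-5,2] | prev [-3,2] | push {}
  [2] u=1 | in [-5,2] | out [-5,0] | prev ⊥ | push {}
  [3] u=2 | in [-5,2] | out [-5,4] | prev [-5,2] | push {0,1}
  [4] u=0 | in [-5,4] | out [-5,3] | prev [-5,2] | push {2}
  [5] u=1 | in [-5,4] | out [-5,2] | prev [-5,0] | push {}
  [6] u=2 | in [-5,3] | out [-5,5] | prev [-5,4] | push {0,1}
  [7] u=0 | in [-5,5] | out [-5,4] | prev [-5,3] | push {2}
  [8] u=1 | in [-5,5] | out [-5,3] | prev [-5,2] | push {}
  [9] u=2 | in [-5,4] | out [-5,5] | ==

Converged values:
  [0] [-5,4]
  [1] [-5,3]
  [2] [-5,5]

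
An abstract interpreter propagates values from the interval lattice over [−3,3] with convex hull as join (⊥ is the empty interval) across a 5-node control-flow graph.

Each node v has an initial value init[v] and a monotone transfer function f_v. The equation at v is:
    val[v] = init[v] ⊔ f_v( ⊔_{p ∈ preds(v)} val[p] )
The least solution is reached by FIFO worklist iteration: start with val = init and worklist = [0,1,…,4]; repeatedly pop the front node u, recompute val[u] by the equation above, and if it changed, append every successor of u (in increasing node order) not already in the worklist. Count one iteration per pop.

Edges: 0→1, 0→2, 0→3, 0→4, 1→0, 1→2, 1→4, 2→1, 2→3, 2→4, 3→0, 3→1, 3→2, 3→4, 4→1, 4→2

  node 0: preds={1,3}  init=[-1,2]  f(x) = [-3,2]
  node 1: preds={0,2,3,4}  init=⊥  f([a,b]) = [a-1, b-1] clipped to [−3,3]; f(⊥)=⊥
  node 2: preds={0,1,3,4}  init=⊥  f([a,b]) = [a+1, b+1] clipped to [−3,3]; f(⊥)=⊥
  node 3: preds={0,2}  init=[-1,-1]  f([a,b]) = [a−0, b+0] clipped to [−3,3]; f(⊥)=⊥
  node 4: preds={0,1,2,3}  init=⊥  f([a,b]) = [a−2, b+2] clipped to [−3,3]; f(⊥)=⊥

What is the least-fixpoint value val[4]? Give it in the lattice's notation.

[-3,3]

Iteration log — 10 steps:
  step 1. node 0  ⊔preds=[-1,-1]  new=[-3,2]  old=[-1,2]  +wl: 
  step 2. node 1  ⊔preds=[-3,2]  new=[-3,1]  old=⊥  +wl: 0
  step 3. node 2  ⊔preds=[-3,2]  new=[-2,3]  old=⊥  +wl: 1
  step 4. node 3  ⊔preds=[-3,3]  new=[-3,3]  old=[-1,-1]  +wl: 2
  step 5. node 4  ⊔preds=[-3,3]  new=[-3,3]  old=⊥  +wl: 
  step 6. node 0  ⊔preds=[-3,3]  new=[-3,2]  stable
  step 7. node 1  ⊔preds=[-3,3]  new=[-3,2]  old=[-3,1]  +wl: 0,4
  step 8. node 2  ⊔preds=[-3,3]  new=[-2,3]  stable
  step 9. node 0  ⊔preds=[-3,3]  new=[-3,2]  stable
  step 10. node 4  ⊔preds=[-3,3]  new=[-3,3]  stable

Least fixpoint reached:
  node 0: [-3,2]
  node 1: [-3,2]
  node 2: [-2,3]
  node 3: [-3,3]
  node 4: [-3,3]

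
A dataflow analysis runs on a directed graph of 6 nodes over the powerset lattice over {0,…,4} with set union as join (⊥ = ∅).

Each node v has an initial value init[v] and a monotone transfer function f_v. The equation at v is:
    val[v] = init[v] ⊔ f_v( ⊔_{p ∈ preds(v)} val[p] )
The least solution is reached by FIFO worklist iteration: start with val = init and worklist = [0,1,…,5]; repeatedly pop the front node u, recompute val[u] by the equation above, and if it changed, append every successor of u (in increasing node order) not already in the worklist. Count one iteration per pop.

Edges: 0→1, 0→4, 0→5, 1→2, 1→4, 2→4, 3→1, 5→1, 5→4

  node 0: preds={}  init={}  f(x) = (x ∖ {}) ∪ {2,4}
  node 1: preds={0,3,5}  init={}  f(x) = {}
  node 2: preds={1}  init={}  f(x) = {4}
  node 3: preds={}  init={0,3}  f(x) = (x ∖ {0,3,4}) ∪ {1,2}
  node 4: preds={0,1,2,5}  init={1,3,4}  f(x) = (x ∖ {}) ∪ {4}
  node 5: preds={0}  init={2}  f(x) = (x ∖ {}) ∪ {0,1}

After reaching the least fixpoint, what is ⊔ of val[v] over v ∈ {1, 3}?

{0,1,2,3}

Worklist (8 pops):
  #1 pop 0: in={} → {2,4} (was {}); enqueue []
  #2 pop 1: in={0,2,3,4} → {} (no change)
  #3 pop 2: in={} → {4} (was {}); enqueue []
  #4 pop 3: in={} → {0,1,2,3} (was {0,3}); enqueue [1]
  #5 pop 4: in={2,4} → {1,2,3,4} (was {1,3,4}); enqueue []
  #6 pop 5: in={2,4} → {0,1,2,4} (was {2}); enqueue [4]
  #7 pop 1: in={0,1,2,3,4} → {} (no change)
  #8 pop 4: in={0,1,2,4} → {0,1,2,3,4} (was {1,2,3,4}); enqueue []

Fixpoint:
  val[0] = {2,4}
  val[1] = {}
  val[2] = {4}
  val[3] = {0,1,2,3}
  val[4] = {0,1,2,3,4}
  val[5] = {0,1,2,4}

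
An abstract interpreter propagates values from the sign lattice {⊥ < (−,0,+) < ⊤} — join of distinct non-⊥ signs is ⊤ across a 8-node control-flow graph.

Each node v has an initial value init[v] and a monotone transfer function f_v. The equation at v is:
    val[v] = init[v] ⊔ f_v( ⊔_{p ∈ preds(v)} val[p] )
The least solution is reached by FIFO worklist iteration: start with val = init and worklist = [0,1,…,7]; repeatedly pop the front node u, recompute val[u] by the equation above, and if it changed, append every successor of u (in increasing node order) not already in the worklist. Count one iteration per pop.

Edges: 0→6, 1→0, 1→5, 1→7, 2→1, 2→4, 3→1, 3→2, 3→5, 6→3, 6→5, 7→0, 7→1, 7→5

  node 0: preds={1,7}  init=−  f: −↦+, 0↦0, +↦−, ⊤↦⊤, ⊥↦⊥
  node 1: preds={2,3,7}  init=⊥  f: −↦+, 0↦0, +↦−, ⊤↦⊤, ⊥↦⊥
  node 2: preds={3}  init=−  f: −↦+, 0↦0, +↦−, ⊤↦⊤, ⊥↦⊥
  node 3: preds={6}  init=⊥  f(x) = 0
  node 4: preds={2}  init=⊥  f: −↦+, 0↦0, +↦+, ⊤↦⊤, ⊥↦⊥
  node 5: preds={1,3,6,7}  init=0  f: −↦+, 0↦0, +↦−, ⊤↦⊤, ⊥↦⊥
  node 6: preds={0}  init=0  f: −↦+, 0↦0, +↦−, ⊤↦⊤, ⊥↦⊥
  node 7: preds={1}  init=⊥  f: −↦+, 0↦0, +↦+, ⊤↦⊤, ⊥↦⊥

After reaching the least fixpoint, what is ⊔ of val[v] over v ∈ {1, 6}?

Worklist (20 pops):
  #1 pop 0: in=⊥ → − (no change)
  #2 pop 1: in=− → + (was ⊥); enqueue [0]
  #3 pop 2: in=⊥ → − (no change)
  #4 pop 3: in=0 → 0 (was ⊥); enqueue [1,2]
  #5 pop 4: in=− → + (was ⊥); enqueue []
  #6 pop 5: in=⊤ → ⊤ (was 0); enqueue []
  #7 pop 6: in=− → ⊤ (was 0); enqueue [3,5]
  #8 pop 7: in=+ → + (was ⊥); enqueue []
  #9 pop 0: in=+ → − (no change)
  #10 pop 1: in=⊤ → ⊤ (was +); enqueue [0,7]
  #11 pop 2: in=0 → ⊤ (was −); enqueue [1,4]
  #12 pop 3: in=⊤ → 0 (no change)
  #13 pop 5: in=⊤ → ⊤ (no change)
  #14 pop 0: in=⊤ → ⊤ (was −); enqueue [6]
  #15 pop 7: in=⊤ → ⊤ (was +); enqueue [0,5]
  #16 pop 1: in=⊤ → ⊤ (no change)
  #17 pop 4: in=⊤ → ⊤ (was +); enqueue []
  #18 pop 6: in=⊤ → ⊤ (no change)
  #19 pop 0: in=⊤ → ⊤ (no change)
  #20 pop 5: in=⊤ → ⊤ (no change)

Fixpoint:
  val[0] = ⊤
  val[1] = ⊤
  val[2] = ⊤
  val[3] = 0
  val[4] = ⊤
  val[5] = ⊤
  val[6] = ⊤
  val[7] = ⊤

⊤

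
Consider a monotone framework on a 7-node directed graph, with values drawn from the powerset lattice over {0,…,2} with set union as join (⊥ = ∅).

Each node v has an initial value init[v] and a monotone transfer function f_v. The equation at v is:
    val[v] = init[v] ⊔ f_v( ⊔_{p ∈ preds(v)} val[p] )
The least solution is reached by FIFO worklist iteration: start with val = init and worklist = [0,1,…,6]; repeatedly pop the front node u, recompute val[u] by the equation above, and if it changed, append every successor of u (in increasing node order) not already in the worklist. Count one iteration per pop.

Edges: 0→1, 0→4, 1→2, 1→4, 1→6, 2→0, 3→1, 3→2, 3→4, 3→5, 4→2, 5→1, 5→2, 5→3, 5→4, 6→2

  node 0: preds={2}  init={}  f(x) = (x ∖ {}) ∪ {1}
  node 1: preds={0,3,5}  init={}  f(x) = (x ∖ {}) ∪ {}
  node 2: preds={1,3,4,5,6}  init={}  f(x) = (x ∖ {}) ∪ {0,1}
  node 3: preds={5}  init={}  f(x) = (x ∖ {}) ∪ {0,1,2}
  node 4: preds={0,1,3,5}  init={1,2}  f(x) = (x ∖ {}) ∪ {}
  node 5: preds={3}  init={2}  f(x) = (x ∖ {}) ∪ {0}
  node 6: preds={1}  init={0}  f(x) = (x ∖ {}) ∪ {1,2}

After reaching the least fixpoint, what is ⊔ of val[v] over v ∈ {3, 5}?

Trace (13 dequeues):
  [1] u=0 | in {} | out {1} | prev {} | push {}
  [2] u=1 | in {1,2} | out {1,2} | prev {} | push {}
  [3] u=2 | in {0,1,2} | out {0,1,2} | prev {} | push {0}
  [4] u=3 | in {2} | out {0,1,2} | prev {} | push {1,2}
  [5] u=4 | in {0,1,2} | out {0,1,2} | prev {1,2} | push {}
  [6] u=5 | in {0,1,2} | out {0,1,2} | prev {2} | push {3,4}
  [7] u=6 | in {1,2} | out {0,1,2} | prev {0} | push {}
  [8] u=0 | in {0,1,2} | out {0,1,2} | prev {1} | push {}
  [9] u=1 | in {0,1,2} | out {0,1,2} | prev {1,2} | push {6}
  [10] u=2 | in {0,1,2} | out {0,1,2} | ==
  [11] u=3 | in {0,1,2} | out {0,1,2} | ==
  [12] u=4 | in {0,1,2} | out {0,1,2} | ==
  [13] u=6 | in {0,1,2} | out {0,1,2} | ==

Converged values:
  [0] {0,1,2}
  [1] {0,1,2}
  [2] {0,1,2}
  [3] {0,1,2}
  [4] {0,1,2}
  [5] {0,1,2}
  [6] {0,1,2}

{0,1,2}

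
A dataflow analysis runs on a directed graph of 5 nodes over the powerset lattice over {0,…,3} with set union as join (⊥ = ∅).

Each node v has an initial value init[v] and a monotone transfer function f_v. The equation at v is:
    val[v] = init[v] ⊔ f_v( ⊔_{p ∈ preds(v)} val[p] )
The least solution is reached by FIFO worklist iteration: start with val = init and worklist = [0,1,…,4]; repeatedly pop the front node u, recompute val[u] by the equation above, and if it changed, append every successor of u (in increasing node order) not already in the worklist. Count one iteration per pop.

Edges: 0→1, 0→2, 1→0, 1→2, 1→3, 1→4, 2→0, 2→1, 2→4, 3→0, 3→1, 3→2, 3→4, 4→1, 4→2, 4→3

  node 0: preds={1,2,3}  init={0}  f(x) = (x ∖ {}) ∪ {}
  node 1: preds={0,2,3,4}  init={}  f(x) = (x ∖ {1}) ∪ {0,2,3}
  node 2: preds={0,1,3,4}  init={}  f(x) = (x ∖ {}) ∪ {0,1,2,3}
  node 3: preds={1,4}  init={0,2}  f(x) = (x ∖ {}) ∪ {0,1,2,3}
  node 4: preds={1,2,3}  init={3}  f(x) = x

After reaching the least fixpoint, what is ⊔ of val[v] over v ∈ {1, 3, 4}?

Worklist (9 pops):
  #1 pop 0: in={0,2} → {0,2} (was {0}); enqueue []
  #2 pop 1: in={0,2,3} → {0,2,3} (was {}); enqueue [0]
  #3 pop 2: in={0,2,3} → {0,1,2,3} (was {}); enqueue [1]
  #4 pop 3: in={0,2,3} → {0,1,2,3} (was {0,2}); enqueue [2]
  #5 pop 4: in={0,1,2,3} → {0,1,2,3} (was {3}); enqueue [3]
  #6 pop 0: in={0,1,2,3} → {0,1,2,3} (was {0,2}); enqueue []
  #7 pop 1: in={0,1,2,3} → {0,2,3} (no change)
  #8 pop 2: in={0,1,2,3} → {0,1,2,3} (no change)
  #9 pop 3: in={0,1,2,3} → {0,1,2,3} (no change)

Fixpoint:
  val[0] = {0,1,2,3}
  val[1] = {0,2,3}
  val[2] = {0,1,2,3}
  val[3] = {0,1,2,3}
  val[4] = {0,1,2,3}

{0,1,2,3}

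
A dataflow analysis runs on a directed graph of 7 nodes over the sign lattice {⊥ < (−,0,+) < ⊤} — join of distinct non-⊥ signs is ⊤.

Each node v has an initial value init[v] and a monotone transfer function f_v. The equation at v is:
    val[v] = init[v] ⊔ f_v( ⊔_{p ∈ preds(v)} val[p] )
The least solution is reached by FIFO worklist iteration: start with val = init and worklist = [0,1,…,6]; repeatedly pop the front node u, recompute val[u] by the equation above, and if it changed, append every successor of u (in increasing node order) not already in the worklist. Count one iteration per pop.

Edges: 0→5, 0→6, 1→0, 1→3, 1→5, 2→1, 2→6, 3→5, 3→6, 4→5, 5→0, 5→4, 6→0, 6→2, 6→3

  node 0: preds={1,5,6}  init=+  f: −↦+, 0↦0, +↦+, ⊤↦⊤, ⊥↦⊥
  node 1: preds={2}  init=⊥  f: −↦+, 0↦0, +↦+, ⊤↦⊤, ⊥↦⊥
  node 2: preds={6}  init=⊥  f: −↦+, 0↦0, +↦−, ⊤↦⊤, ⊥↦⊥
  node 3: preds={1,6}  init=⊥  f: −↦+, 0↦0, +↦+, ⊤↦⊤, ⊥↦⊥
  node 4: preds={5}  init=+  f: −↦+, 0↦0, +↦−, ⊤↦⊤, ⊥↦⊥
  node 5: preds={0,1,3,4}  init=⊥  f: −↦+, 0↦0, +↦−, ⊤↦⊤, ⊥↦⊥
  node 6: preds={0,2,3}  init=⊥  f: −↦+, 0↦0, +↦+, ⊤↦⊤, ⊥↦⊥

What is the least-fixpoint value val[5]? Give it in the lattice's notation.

⊤

Trace (24 dequeues):
  [1] u=0 | in ⊥ | out + | ==
  [2] u=1 | in ⊥ | out ⊥ | ==
  [3] u=2 | in ⊥ | out ⊥ | ==
  [4] u=3 | in ⊥ | out ⊥ | ==
  [5] u=4 | in ⊥ | out + | ==
  [6] u=5 | in + | out − | prev ⊥ | push {0,4}
  [7] u=6 | in + | out + | prev ⊥ | push {2,3}
  [8] u=0 | in ⊤ | out ⊤ | prev + | push {5,6}
  [9] u=4 | in − | out + | ==
  [10] u=2 | in + | out − | prev ⊥ | push {1}
  [11] u=3 | in + | out + | prev ⊥ | push {}
  [12] u=5 | in ⊤ | out ⊤ | prev − | push {0,4}
  [13] u=6 | in ⊤ | out ⊤ | prev + | push {2,3}
  [14] u=1 | in − | out + | prev ⊥ | push {5}
  [15] u=0 | in ⊤ | out ⊤ | ==
  [16] u=4 | in ⊤ | out ⊤ | prev + | push {}
  [17] u=2 | in ⊤ | out ⊤ | prev − | push {1,6}
  [18] u=3 | in ⊤ | out ⊤ | prev + | push {}
  [19] u=5 | in ⊤ | out ⊤ | ==
  [20] u=1 | in ⊤ | out ⊤ | prev + | push {0,3,5}
  [21] u=6 | in ⊤ | out ⊤ | ==
  [22] u=0 | in ⊤ | out ⊤ | ==
  [23] u=3 | in ⊤ | out ⊤ | ==
  [24] u=5 | in ⊤ | out ⊤ | ==

Converged values:
  [0] ⊤
  [1] ⊤
  [2] ⊤
  [3] ⊤
  [4] ⊤
  [5] ⊤
  [6] ⊤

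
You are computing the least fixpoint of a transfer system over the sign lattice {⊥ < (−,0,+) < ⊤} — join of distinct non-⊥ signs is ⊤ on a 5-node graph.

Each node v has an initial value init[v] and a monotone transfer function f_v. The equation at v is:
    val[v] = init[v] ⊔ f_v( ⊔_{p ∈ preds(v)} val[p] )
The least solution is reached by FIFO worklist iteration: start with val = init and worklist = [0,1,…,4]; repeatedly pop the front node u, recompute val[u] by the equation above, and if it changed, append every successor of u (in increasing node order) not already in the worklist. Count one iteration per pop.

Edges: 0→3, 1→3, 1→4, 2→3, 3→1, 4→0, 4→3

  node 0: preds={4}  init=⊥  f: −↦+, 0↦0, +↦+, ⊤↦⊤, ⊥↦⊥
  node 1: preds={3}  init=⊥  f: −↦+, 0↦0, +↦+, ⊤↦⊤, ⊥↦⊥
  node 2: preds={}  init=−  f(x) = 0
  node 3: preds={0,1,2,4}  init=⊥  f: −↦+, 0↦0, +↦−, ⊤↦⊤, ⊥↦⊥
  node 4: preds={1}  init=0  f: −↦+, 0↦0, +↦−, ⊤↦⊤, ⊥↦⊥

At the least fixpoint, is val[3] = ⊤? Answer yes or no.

Trace (10 dequeues):
  [1] u=0 | in 0 | out 0 | prev ⊥ | push {}
  [2] u=1 | in ⊥ | out ⊥ | ==
  [3] u=2 | in ⊥ | out ⊤ | prev − | push {}
  [4] u=3 | in ⊤ | out ⊤ | prev ⊥ | push {1}
  [5] u=4 | in ⊥ | out 0 | ==
  [6] u=1 | in ⊤ | out ⊤ | prev ⊥ | push {3,4}
  [7] u=3 | in ⊤ | out ⊤ | ==
  [8] u=4 | in ⊤ | out ⊤ | prev 0 | push {0,3}
  [9] u=0 | in ⊤ | out ⊤ | prev 0 | push {}
  [10] u=3 | in ⊤ | out ⊤ | ==

Converged values:
  [0] ⊤
  [1] ⊤
  [2] ⊤
  [3] ⊤
  [4] ⊤

yes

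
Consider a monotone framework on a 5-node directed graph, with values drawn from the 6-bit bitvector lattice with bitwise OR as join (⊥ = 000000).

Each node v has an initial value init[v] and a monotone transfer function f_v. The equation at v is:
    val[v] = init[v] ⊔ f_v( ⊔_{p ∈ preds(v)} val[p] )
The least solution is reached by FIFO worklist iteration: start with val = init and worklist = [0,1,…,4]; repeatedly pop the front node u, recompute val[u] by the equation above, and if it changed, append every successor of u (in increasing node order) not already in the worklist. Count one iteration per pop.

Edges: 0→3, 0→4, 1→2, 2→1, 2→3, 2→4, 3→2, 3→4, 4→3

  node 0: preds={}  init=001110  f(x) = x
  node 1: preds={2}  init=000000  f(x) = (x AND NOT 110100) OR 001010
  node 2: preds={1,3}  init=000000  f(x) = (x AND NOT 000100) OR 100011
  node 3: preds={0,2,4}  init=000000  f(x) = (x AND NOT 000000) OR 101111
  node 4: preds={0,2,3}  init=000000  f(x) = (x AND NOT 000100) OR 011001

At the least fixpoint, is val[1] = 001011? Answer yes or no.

Trace (12 dequeues):
  [1] u=0 | in 000000 | out 001110 | ==
  [2] u=1 | in 000000 | out 001010 | prev 000000 | push {}
  [3] u=2 | in 001010 | out 101011 | prev 000000 | push {1}
  [4] u=3 | in 101111 | out 101111 | prev 000000 | push {2}
  [5] u=4 | in 101111 | out 111011 | prev 000000 | push {3}
  [6] u=1 | in 101011 | out 001011 | prev 001010 | push {}
  [7] u=2 | in 101111 | out 101011 | ==
  [8] u=3 | in 111111 | out 111111 | prev 101111 | push {2,4}
  [9] u=2 | in 111111 | out 111011 | prev 101011 | push {1,3}
  [10] u=4 | in 111111 | out 111011 | ==
  [11] u=1 | in 111011 | out 001011 | ==
  [12] u=3 | in 111111 | out 111111 | ==

Converged values:
  [0] 001110
  [1] 001011
  [2] 111011
  [3] 111111
  [4] 111011

yes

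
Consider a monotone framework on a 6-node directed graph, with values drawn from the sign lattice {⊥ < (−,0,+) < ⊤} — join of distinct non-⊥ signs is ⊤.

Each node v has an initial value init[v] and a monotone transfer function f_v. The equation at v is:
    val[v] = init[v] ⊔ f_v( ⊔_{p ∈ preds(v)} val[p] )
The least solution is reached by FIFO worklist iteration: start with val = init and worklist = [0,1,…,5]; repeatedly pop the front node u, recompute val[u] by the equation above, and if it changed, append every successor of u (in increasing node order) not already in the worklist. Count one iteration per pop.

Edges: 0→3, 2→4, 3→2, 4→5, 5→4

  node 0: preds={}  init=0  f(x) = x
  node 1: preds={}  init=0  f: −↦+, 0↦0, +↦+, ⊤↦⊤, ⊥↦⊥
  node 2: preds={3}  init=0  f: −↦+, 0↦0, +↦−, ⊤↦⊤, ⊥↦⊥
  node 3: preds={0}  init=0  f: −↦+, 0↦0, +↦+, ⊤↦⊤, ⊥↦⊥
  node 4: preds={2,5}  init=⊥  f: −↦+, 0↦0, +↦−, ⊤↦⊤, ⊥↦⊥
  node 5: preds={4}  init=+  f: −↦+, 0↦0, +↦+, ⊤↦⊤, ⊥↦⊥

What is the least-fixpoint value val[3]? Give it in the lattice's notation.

Trace (7 dequeues):
  [1] u=0 | in ⊥ | out 0 | ==
  [2] u=1 | in ⊥ | out 0 | ==
  [3] u=2 | in 0 | out 0 | ==
  [4] u=3 | in 0 | out 0 | ==
  [5] u=4 | in ⊤ | out ⊤ | prev ⊥ | push {}
  [6] u=5 | in ⊤ | out ⊤ | prev + | push {4}
  [7] u=4 | in ⊤ | out ⊤ | ==

Converged values:
  [0] 0
  [1] 0
  [2] 0
  [3] 0
  [4] ⊤
  [5] ⊤

0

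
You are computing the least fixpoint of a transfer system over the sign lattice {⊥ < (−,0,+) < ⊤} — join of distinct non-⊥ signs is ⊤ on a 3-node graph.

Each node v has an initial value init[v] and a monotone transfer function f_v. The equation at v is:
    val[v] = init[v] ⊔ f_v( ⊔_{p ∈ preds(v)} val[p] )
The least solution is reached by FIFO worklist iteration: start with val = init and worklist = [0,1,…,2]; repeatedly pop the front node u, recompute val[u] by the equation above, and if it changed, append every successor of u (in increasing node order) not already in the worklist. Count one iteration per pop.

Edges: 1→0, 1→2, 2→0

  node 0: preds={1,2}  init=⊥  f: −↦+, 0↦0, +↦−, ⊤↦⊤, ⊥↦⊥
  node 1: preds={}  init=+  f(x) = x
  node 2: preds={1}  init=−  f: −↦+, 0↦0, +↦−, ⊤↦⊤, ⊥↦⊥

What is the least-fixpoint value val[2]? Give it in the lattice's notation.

Worklist (3 pops):
  #1 pop 0: in=⊤ → ⊤ (was ⊥); enqueue []
  #2 pop 1: in=⊥ → + (no change)
  #3 pop 2: in=+ → − (no change)

Fixpoint:
  val[0] = ⊤
  val[1] = +
  val[2] = −

−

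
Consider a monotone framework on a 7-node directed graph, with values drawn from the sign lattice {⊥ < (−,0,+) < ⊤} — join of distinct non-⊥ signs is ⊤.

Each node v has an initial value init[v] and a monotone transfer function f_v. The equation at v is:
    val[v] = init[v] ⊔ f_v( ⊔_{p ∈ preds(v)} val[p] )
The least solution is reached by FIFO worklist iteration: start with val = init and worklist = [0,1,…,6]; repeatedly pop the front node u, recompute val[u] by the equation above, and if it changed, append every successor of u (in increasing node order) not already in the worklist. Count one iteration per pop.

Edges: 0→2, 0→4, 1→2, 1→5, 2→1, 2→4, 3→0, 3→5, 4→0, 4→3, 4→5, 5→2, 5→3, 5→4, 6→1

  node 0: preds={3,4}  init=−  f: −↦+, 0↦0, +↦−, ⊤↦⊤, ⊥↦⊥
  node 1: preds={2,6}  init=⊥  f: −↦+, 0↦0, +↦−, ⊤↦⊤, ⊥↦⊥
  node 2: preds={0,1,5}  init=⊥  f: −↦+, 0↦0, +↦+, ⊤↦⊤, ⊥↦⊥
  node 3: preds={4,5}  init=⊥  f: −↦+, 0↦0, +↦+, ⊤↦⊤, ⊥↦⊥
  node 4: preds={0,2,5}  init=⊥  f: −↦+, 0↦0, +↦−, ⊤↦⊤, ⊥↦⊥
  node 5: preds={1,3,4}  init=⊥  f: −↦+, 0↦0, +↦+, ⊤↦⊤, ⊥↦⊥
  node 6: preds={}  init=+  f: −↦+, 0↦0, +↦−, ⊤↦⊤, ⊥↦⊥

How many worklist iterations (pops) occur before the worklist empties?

17

Trace (17 dequeues):
  [1] u=0 | in ⊥ | out − | ==
  [2] u=1 | in + | out − | prev ⊥ | push {}
  [3] u=2 | in − | out + | prev ⊥ | push {1}
  [4] u=3 | in ⊥ | out ⊥ | ==
  [5] u=4 | in ⊤ | out ⊤ | prev ⊥ | push {0,3}
  [6] u=5 | in ⊤ | out ⊤ | prev ⊥ | push {2,4}
  [7] u=6 | in ⊥ | out + | ==
  [8] u=1 | in + | out − | ==
  [9] u=0 | in ⊤ | out ⊤ | prev − | push {}
  [10] u=3 | in ⊤ | out ⊤ | prev ⊥ | push {0,5}
  [11] u=2 | in ⊤ | out ⊤ | prev + | push {1}
  [12] u=4 | in ⊤ | out ⊤ | ==
  [13] u=0 | in ⊤ | out ⊤ | ==
  [14] u=5 | in ⊤ | out ⊤ | ==
  [15] u=1 | in ⊤ | out ⊤ | prev − | push {2,5}
  [16] u=2 | in ⊤ | out ⊤ | ==
  [17] u=5 | in ⊤ | out ⊤ | ==

Converged values:
  [0] ⊤
  [1] ⊤
  [2] ⊤
  [3] ⊤
  [4] ⊤
  [5] ⊤
  [6] +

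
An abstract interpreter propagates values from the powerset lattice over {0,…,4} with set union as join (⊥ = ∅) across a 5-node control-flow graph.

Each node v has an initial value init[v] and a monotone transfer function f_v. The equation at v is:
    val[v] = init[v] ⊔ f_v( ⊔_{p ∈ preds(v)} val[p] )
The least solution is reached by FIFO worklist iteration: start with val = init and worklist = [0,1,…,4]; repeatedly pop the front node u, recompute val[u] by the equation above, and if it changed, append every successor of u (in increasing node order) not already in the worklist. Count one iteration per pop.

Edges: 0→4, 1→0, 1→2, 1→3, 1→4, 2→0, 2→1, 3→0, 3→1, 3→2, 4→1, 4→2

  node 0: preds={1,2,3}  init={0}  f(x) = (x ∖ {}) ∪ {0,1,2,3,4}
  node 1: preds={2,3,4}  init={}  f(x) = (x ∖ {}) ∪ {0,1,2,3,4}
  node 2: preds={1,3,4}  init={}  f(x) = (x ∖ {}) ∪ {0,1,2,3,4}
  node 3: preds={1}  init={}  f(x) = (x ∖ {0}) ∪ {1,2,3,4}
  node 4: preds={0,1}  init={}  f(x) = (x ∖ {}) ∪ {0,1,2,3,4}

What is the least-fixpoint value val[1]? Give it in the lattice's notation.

{0,1,2,3,4}

Iteration log — 8 steps:
  step 1. node 0  ⊔preds={}  new={0,1,2,3,4}  old={0}  +wl: 
  step 2. node 1  ⊔preds={}  new={0,1,2,3,4}  old={}  +wl: 0
  step 3. node 2  ⊔preds={0,1,2,3,4}  new={0,1,2,3,4}  old={}  +wl: 1
  step 4. node 3  ⊔preds={0,1,2,3,4}  new={1,2,3,4}  old={}  +wl: 2
  step 5. node 4  ⊔preds={0,1,2,3,4}  new={0,1,2,3,4}  old={}  +wl: 
  step 6. node 0  ⊔preds={0,1,2,3,4}  new={0,1,2,3,4}  stable
  step 7. node 1  ⊔preds={0,1,2,3,4}  new={0,1,2,3,4}  stable
  step 8. node 2  ⊔preds={0,1,2,3,4}  new={0,1,2,3,4}  stable

Least fixpoint reached:
  node 0: {0,1,2,3,4}
  node 1: {0,1,2,3,4}
  node 2: {0,1,2,3,4}
  node 3: {1,2,3,4}
  node 4: {0,1,2,3,4}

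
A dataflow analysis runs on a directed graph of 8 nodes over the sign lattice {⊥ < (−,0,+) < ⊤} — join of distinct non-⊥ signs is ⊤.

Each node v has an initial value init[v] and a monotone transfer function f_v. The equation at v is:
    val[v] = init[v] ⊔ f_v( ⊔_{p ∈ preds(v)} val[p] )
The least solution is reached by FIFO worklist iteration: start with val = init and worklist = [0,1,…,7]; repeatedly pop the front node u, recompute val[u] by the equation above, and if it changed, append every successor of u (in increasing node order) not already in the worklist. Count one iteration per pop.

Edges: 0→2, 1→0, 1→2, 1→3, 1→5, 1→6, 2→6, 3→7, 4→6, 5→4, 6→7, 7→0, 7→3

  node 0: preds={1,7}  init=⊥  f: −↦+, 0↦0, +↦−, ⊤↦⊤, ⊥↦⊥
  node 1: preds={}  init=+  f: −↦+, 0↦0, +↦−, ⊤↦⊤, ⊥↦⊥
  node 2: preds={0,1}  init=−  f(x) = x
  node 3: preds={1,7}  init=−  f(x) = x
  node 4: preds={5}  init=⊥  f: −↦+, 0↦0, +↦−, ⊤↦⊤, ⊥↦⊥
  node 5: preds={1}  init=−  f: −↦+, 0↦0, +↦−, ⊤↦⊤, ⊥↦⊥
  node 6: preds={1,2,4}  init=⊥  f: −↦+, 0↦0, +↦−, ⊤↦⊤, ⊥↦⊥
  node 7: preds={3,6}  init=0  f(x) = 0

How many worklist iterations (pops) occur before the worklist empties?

Trace (8 dequeues):
  [1] u=0 | in ⊤ | out ⊤ | prev ⊥ | push {}
  [2] u=1 | in ⊥ | out + | ==
  [3] u=2 | in ⊤ | out ⊤ | prev − | push {}
  [4] u=3 | in ⊤ | out ⊤ | prev − | push {}
  [5] u=4 | in − | out + | prev ⊥ | push {}
  [6] u=5 | in + | out − | ==
  [7] u=6 | in ⊤ | out ⊤ | prev ⊥ | push {}
  [8] u=7 | in ⊤ | out 0 | ==

Converged values:
  [0] ⊤
  [1] +
  [2] ⊤
  [3] ⊤
  [4] +
  [5] −
  [6] ⊤
  [7] 0

8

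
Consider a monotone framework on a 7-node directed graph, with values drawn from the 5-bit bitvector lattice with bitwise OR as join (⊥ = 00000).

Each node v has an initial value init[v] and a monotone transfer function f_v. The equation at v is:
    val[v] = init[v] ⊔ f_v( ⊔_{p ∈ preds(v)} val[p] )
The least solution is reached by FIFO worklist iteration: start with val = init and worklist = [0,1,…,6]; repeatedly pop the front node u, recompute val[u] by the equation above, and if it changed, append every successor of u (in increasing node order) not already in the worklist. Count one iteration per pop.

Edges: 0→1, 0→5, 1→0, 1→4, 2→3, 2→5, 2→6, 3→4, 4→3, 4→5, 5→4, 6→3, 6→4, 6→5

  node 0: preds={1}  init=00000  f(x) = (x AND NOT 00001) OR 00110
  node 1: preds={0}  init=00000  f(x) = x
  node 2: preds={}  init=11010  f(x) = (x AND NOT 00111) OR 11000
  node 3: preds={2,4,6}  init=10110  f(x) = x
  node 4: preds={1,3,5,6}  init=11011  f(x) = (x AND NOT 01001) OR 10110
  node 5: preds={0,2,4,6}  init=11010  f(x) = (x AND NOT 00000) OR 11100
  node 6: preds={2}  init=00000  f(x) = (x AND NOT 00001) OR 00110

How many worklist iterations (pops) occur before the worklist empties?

Trace (11 dequeues):
  [1] u=0 | in 00000 | out 00110 | prev 00000 | push {}
  [2] u=1 | in 00110 | out 00110 | prev 00000 | push {0}
  [3] u=2 | in 00000 | out 11010 | ==
  [4] u=3 | in 11011 | out 11111 | prev 10110 | push {}
  [5] u=4 | in 11111 | out 11111 | prev 11011 | push {3}
  [6] u=5 | in 11111 | out 11111 | prev 11010 | push {4}
  [7] u=6 | in 11010 | out 11110 | prev 00000 | push {5}
  [8] u=0 | in 00110 | out 00110 | ==
  [9] u=3 | in 11111 | out 11111 | ==
  [10] u=4 | in 11111 | out 11111 | ==
  [11] u=5 | in 11111 | out 11111 | ==

Converged values:
  [0] 00110
  [1] 00110
  [2] 11010
  [3] 11111
  [4] 11111
  [5] 11111
  [6] 11110

11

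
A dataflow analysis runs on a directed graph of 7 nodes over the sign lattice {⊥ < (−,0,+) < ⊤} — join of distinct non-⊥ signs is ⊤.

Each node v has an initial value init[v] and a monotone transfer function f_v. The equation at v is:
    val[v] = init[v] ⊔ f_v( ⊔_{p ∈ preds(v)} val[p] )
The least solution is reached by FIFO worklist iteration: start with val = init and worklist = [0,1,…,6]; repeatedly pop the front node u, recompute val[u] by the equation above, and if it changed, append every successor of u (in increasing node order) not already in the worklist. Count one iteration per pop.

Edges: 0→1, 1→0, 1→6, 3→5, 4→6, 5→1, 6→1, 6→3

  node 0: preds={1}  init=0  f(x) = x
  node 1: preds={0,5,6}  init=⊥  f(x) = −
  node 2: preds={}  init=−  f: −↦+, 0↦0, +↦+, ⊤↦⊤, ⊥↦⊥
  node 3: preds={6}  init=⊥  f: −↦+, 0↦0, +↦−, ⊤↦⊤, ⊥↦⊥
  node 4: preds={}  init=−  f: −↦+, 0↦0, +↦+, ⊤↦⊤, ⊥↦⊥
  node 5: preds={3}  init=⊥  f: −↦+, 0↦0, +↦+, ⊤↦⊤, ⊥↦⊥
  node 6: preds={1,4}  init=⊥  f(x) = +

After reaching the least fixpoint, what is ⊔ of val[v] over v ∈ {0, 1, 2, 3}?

Iteration log — 12 steps:
  step 1. node 0  ⊔preds=⊥  new=0  stable
  step 2. node 1  ⊔preds=0  new=−  old=⊥  +wl: 0
  step 3. node 2  ⊔preds=⊥  new=−  stable
  step 4. node 3  ⊔preds=⊥  new=⊥  stable
  step 5. node 4  ⊔preds=⊥  new=−  stable
  step 6. node 5  ⊔preds=⊥  new=⊥  stable
  step 7. node 6  ⊔preds=−  new=+  old=⊥  +wl: 1,3
  step 8. node 0  ⊔preds=−  new=⊤  old=0  +wl: 
  step 9. node 1  ⊔preds=⊤  new=−  stable
  step 10. node 3  ⊔preds=+  new=−  old=⊥  +wl: 5
  step 11. node 5  ⊔preds=−  new=+  old=⊥  +wl: 1
  step 12. node 1  ⊔preds=⊤  new=−  stable

Least fixpoint reached:
  node 0: ⊤
  node 1: −
  node 2: −
  node 3: −
  node 4: −
  node 5: +
  node 6: +

⊤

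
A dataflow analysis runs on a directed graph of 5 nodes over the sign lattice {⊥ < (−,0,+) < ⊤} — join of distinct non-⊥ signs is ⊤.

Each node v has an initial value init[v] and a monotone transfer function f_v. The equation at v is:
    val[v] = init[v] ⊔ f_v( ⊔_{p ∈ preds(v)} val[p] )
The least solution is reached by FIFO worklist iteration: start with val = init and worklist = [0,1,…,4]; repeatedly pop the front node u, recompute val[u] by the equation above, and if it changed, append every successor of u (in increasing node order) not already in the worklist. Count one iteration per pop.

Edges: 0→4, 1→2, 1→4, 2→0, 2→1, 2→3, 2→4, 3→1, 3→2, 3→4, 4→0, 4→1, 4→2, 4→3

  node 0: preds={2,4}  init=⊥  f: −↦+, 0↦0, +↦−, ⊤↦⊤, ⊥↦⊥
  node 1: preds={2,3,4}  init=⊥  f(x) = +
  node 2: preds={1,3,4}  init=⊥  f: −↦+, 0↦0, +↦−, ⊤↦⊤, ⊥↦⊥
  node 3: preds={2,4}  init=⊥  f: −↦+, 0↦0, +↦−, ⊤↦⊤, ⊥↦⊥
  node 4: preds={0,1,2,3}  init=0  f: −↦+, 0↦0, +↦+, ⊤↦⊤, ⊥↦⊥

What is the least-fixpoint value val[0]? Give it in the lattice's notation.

⊤

Worklist (10 pops):
  #1 pop 0: in=0 → 0 (was ⊥); enqueue []
  #2 pop 1: in=0 → + (was ⊥); enqueue []
  #3 pop 2: in=⊤ → ⊤ (was ⊥); enqueue [0,1]
  #4 pop 3: in=⊤ → ⊤ (was ⊥); enqueue [2]
  #5 pop 4: in=⊤ → ⊤ (was 0); enqueue [3]
  #6 pop 0: in=⊤ → ⊤ (was 0); enqueue [4]
  #7 pop 1: in=⊤ → + (no change)
  #8 pop 2: in=⊤ → ⊤ (no change)
  #9 pop 3: in=⊤ → ⊤ (no change)
  #10 pop 4: in=⊤ → ⊤ (no change)

Fixpoint:
  val[0] = ⊤
  val[1] = +
  val[2] = ⊤
  val[3] = ⊤
  val[4] = ⊤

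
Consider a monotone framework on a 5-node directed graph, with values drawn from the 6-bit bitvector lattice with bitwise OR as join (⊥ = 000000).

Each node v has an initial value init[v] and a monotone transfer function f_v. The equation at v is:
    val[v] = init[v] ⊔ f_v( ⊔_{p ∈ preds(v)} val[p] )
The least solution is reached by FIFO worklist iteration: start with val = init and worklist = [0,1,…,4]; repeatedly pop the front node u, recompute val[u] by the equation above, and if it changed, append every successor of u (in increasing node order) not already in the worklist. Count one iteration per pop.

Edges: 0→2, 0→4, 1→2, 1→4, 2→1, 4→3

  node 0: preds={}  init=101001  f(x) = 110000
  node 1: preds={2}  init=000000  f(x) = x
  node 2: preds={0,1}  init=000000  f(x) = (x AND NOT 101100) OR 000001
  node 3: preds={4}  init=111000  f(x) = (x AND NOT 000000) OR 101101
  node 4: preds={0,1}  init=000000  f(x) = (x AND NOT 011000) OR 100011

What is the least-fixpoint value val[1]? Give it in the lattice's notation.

Trace (9 dequeues):
  [1] u=0 | in 000000 | out 111001 | prev 101001 | push {}
  [2] u=1 | in 000000 | out 000000 | ==
  [3] u=2 | in 111001 | out 010001 | prev 000000 | push {1}
  [4] u=3 | in 000000 | out 111101 | prev 111000 | push {}
  [5] u=4 | in 111001 | out 100011 | prev 000000 | push {3}
  [6] u=1 | in 010001 | out 010001 | prev 000000 | push {2,4}
  [7] u=3 | in 100011 | out 111111 | prev 111101 | push {}
  [8] u=2 | in 111001 | out 010001 | ==
  [9] u=4 | in 111001 | out 100011 | ==

Converged values:
  [0] 111001
  [1] 010001
  [2] 010001
  [3] 111111
  [4] 100011

010001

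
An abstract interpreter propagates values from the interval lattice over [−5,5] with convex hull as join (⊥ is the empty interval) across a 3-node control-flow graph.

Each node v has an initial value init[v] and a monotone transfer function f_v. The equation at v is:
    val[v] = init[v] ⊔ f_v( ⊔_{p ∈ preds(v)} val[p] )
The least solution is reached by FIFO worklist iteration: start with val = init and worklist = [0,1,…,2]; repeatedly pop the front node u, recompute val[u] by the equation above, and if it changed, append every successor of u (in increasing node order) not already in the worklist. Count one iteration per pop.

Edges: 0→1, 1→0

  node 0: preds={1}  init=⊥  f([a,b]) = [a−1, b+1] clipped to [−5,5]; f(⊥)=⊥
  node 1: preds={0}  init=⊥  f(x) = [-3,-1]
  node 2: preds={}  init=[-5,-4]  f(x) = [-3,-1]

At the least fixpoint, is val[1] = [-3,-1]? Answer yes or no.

yes

Iteration log — 5 steps:
  step 1. node 0  ⊔preds=⊥  new=⊥  stable
  step 2. node 1  ⊔preds=⊥  new=[-3,-1]  old=⊥  +wl: 0
  step 3. node 2  ⊔preds=⊥  new=[-5,-1]  old=[-5,-4]  +wl: 
  step 4. node 0  ⊔preds=[-3,-1]  new=[-4,0]  old=⊥  +wl: 1
  step 5. node 1  ⊔preds=[-4,0]  new=[-3,-1]  stable

Least fixpoint reached:
  node 0: [-4,0]
  node 1: [-3,-1]
  node 2: [-5,-1]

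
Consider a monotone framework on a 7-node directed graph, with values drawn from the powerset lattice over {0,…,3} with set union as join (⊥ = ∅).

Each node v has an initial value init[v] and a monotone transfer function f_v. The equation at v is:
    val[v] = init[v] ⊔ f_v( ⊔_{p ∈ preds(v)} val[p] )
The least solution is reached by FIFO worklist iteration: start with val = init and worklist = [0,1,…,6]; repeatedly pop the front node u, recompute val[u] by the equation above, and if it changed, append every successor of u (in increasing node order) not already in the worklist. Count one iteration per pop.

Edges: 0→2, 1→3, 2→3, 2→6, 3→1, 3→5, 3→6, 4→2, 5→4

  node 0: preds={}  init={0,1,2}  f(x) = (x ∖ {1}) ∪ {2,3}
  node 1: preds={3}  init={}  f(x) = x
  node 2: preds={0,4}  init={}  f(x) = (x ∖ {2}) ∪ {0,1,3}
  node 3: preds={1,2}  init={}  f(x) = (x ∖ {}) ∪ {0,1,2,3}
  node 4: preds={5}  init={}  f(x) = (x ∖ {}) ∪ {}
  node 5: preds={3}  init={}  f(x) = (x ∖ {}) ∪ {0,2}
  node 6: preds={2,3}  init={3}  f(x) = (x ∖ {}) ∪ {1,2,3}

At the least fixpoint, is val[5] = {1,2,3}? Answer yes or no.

no

Iteration log — 11 steps:
  step 1. node 0  ⊔preds={}  new={0,1,2,3}  old={0,1,2}  +wl: 
  step 2. node 1  ⊔preds={}  new={}  stable
  step 3. node 2  ⊔preds={0,1,2,3}  new={0,1,3}  old={}  +wl: 
  step 4. node 3  ⊔preds={0,1,3}  new={0,1,2,3}  old={}  +wl: 1
  step 5. node 4  ⊔preds={}  new={}  stable
  step 6. node 5  ⊔preds={0,1,2,3}  new={0,1,2,3}  old={}  +wl: 4
  step 7. node 6  ⊔preds={0,1,2,3}  new={0,1,2,3}  old={3}  +wl: 
  step 8. node 1  ⊔preds={0,1,2,3}  new={0,1,2,3}  old={}  +wl: 3
  step 9. node 4  ⊔preds={0,1,2,3}  new={0,1,2,3}  old={}  +wl: 2
  step 10. node 3  ⊔preds={0,1,2,3}  new={0,1,2,3}  stable
  step 11. node 2  ⊔preds={0,1,2,3}  new={0,1,3}  stable

Least fixpoint reached:
  node 0: {0,1,2,3}
  node 1: {0,1,2,3}
  node 2: {0,1,3}
  node 3: {0,1,2,3}
  node 4: {0,1,2,3}
  node 5: {0,1,2,3}
  node 6: {0,1,2,3}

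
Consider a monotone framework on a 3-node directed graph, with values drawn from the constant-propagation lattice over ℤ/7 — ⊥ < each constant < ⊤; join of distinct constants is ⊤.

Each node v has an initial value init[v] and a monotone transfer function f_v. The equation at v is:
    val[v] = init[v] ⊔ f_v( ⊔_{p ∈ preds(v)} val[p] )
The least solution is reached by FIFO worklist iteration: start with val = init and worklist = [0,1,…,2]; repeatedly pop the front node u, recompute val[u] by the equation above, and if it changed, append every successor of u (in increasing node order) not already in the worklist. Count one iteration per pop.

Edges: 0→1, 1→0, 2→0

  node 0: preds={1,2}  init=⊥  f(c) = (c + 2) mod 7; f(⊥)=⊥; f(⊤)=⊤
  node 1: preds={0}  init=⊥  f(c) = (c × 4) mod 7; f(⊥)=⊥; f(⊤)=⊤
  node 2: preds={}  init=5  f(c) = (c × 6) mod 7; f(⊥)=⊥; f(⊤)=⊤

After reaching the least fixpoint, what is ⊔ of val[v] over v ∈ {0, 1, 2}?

⊤

Iteration log — 6 steps:
  step 1. node 0  ⊔preds=5  new=0  old=⊥  +wl: 
  step 2. node 1  ⊔preds=0  new=0  old=⊥  +wl: 0
  step 3. node 2  ⊔preds=⊥  new=5  stable
  step 4. node 0  ⊔preds=⊤  new=⊤  old=0  +wl: 1
  step 5. node 1  ⊔preds=⊤  new=⊤  old=0  +wl: 0
  step 6. node 0  ⊔preds=⊤  new=⊤  stable

Least fixpoint reached:
  node 0: ⊤
  node 1: ⊤
  node 2: 5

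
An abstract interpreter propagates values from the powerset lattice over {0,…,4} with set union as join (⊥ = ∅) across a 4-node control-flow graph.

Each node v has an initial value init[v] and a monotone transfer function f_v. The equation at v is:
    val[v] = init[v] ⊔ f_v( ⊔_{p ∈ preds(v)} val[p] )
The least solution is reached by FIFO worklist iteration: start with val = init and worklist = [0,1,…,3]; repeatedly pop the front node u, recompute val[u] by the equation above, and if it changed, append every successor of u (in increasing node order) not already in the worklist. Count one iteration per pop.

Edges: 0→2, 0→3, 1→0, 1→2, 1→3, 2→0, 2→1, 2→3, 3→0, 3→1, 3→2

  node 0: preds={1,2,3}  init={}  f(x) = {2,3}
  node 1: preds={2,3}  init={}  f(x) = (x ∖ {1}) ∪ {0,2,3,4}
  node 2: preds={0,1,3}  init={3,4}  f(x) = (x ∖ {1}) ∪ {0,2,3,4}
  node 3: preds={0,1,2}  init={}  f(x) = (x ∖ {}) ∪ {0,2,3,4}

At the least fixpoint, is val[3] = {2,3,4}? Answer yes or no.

no

Trace (7 dequeues):
  [1] u=0 | in {3,4} | out {2,3} | prev {} | push {}
  [2] u=1 | in {3,4} | out {0,2,3,4} | prev {} | push {0}
  [3] u=2 | in {0,2,3,4} | out {0,2,3,4} | prev {3,4} | push {1}
  [4] u=3 | in {0,2,3,4} | out {0,2,3,4} | prev {} | push {2}
  [5] u=0 | in {0,2,3,4} | out {2,3} | ==
  [6] u=1 | in {0,2,3,4} | out {0,2,3,4} | ==
  [7] u=2 | in {0,2,3,4} | out {0,2,3,4} | ==

Converged values:
  [0] {2,3}
  [1] {0,2,3,4}
  [2] {0,2,3,4}
  [3] {0,2,3,4}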